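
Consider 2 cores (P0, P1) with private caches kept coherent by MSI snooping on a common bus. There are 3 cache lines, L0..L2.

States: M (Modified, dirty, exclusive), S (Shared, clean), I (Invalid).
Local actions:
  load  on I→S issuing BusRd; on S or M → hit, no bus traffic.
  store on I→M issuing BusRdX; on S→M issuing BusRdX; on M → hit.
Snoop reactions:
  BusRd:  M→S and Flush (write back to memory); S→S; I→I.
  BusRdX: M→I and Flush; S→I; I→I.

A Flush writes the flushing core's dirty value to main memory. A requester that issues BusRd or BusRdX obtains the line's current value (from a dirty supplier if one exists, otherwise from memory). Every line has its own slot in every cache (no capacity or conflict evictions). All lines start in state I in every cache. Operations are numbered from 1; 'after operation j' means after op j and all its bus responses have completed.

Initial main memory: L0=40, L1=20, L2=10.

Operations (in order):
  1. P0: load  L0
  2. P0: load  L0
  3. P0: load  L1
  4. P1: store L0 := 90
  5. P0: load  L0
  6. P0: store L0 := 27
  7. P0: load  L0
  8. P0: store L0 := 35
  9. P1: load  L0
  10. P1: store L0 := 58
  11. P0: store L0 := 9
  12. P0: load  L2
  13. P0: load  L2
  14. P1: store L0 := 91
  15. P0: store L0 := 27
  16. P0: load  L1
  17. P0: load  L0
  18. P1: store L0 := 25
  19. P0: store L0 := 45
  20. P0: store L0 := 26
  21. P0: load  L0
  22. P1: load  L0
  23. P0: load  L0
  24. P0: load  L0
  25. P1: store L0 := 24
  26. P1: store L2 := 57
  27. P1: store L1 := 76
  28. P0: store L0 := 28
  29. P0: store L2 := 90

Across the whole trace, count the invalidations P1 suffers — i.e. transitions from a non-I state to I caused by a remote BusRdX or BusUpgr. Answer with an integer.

[1] P0: load  L0 | P0:S(40), P1:I | bus: BusRd
[2] P0: load  L0 | P0:S(40), P1:I | bus: none
[3] P0: load  L1 | P0:S(20), P1:I | bus: BusRd
[4] P1: store L0 := 90 | P0:I, P1:M(90) | bus: BusRdX
[5] P0: load  L0 | P0:S(90), P1:S(90) | bus: BusRd,Flush
[6] P0: store L0 := 27 | P0:M(27), P1:I | bus: BusRdX
[7] P0: load  L0 | P0:M(27), P1:I | bus: none
[8] P0: store L0 := 35 | P0:M(35), P1:I | bus: none
[9] P1: load  L0 | P0:S(35), P1:S(35) | bus: BusRd,Flush
[10] P1: store L0 := 58 | P0:I, P1:M(58) | bus: BusRdX
[11] P0: store L0 := 9 | P0:M(9), P1:I | bus: BusRdX,Flush
[12] P0: load  L2 | P0:S(10), P1:I | bus: BusRd
[13] P0: load  L2 | P0:S(10), P1:I | bus: none
[14] P1: store L0 := 91 | P0:I, P1:M(91) | bus: BusRdX,Flush
[15] P0: store L0 := 27 | P0:M(27), P1:I | bus: BusRdX,Flush
[16] P0: load  L1 | P0:S(20), P1:I | bus: none
[17] P0: load  L0 | P0:M(27), P1:I | bus: none
[18] P1: store L0 := 25 | P0:I, P1:M(25) | bus: BusRdX,Flush
[19] P0: store L0 := 45 | P0:M(45), P1:I | bus: BusRdX,Flush
[20] P0: store L0 := 26 | P0:M(26), P1:I | bus: none
[21] P0: load  L0 | P0:M(26), P1:I | bus: none
[22] P1: load  L0 | P0:S(26), P1:S(26) | bus: BusRd,Flush
[23] P0: load  L0 | P0:S(26), P1:S(26) | bus: none
[24] P0: load  L0 | P0:S(26), P1:S(26) | bus: none
[25] P1: store L0 := 24 | P0:I, P1:M(24) | bus: BusRdX
[26] P1: store L2 := 57 | P0:I, P1:M(57) | bus: BusRdX
[27] P1: store L1 := 76 | P0:I, P1:M(76) | bus: BusRdX
[28] P0: store L0 := 28 | P0:M(28), P1:I | bus: BusRdX,Flush
[29] P0: store L2 := 90 | P0:M(90), P1:I | bus: BusRdX,Flush

invalidations = 6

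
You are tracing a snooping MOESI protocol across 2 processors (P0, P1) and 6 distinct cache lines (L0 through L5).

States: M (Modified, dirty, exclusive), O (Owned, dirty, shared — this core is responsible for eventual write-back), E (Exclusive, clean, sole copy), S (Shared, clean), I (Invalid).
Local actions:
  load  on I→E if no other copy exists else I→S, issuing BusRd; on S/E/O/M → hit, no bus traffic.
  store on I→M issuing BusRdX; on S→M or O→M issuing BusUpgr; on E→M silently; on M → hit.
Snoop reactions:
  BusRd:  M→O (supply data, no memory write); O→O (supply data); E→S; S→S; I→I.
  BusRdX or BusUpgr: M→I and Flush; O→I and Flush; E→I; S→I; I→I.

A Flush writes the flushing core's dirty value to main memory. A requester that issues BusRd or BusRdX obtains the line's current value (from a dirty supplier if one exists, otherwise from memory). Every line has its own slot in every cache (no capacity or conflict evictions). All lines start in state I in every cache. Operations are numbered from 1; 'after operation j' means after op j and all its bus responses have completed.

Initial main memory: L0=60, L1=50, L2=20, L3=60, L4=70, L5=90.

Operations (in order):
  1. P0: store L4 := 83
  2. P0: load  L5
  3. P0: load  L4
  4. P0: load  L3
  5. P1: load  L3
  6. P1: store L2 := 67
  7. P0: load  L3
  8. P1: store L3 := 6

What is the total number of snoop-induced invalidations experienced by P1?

1. P0: store L4 := 83  bus=[BusRdX]  L4: P0=M P1=I  mem[L4]=70
2. P0: load  L5  bus=[BusRd]  L5: P0=E P1=I  mem[L5]=90
3. P0: load  L4  bus=[-]  L4: P0=M P1=I  mem[L4]=70
4. P0: load  L3  bus=[BusRd]  L3: P0=E P1=I  mem[L3]=60
5. P1: load  L3  bus=[BusRd]  L3: P0=S P1=S  mem[L3]=60
6. P1: store L2 := 67  bus=[BusRdX]  L2: P0=I P1=M  mem[L2]=20
7. P0: load  L3  bus=[-]  L3: P0=S P1=S  mem[L3]=60
8. P1: store L3 := 6  bus=[BusUpgr]  L3: P0=I P1=M  mem[L3]=60

invalidations = 0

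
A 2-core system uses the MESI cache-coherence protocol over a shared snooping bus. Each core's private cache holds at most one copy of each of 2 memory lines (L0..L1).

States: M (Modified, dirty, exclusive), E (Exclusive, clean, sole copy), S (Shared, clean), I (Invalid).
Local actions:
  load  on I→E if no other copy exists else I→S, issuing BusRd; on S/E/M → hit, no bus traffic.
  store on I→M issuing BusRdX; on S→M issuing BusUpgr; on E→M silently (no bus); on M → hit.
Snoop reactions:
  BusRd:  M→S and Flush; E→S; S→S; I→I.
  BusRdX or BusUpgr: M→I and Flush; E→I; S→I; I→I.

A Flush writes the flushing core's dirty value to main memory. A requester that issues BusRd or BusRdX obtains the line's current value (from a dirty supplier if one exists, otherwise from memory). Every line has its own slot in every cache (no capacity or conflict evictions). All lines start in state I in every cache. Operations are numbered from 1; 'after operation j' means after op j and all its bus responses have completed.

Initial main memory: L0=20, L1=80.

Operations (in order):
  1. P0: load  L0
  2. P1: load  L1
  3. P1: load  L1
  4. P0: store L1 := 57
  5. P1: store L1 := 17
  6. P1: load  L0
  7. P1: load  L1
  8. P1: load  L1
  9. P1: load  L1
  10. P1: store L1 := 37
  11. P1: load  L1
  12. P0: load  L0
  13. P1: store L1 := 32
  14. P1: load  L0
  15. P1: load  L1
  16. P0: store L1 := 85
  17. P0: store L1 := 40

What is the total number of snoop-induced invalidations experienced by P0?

invalidations = 1

  op1 P0: load  L0 → E/I on L0; bus BusRd; mem=20
  op2 P1: load  L1 → I/E on L1; bus BusRd; mem=80
  op3 P1: load  L1 → I/E on L1; bus (none); mem=80
  op4 P0: store L1 := 57 → M/I on L1; bus BusRdX; mem=80
  op5 P1: store L1 := 17 → I/M on L1; bus BusRdX Flush; mem=57
  op6 P1: load  L0 → S/S on L0; bus BusRd; mem=20
  op7 P1: load  L1 → I/M on L1; bus (none); mem=57
  op8 P1: load  L1 → I/M on L1; bus (none); mem=57
  op9 P1: load  L1 → I/M on L1; bus (none); mem=57
  op10 P1: store L1 := 37 → I/M on L1; bus (none); mem=57
  op11 P1: load  L1 → I/M on L1; bus (none); mem=57
  op12 P0: load  L0 → S/S on L0; bus (none); mem=20
  op13 P1: store L1 := 32 → I/M on L1; bus (none); mem=57
  op14 P1: load  L0 → S/S on L0; bus (none); mem=20
  op15 P1: load  L1 → I/M on L1; bus (none); mem=57
  op16 P0: store L1 := 85 → M/I on L1; bus BusRdX Flush; mem=32
  op17 P0: store L1 := 40 → M/I on L1; bus (none); mem=32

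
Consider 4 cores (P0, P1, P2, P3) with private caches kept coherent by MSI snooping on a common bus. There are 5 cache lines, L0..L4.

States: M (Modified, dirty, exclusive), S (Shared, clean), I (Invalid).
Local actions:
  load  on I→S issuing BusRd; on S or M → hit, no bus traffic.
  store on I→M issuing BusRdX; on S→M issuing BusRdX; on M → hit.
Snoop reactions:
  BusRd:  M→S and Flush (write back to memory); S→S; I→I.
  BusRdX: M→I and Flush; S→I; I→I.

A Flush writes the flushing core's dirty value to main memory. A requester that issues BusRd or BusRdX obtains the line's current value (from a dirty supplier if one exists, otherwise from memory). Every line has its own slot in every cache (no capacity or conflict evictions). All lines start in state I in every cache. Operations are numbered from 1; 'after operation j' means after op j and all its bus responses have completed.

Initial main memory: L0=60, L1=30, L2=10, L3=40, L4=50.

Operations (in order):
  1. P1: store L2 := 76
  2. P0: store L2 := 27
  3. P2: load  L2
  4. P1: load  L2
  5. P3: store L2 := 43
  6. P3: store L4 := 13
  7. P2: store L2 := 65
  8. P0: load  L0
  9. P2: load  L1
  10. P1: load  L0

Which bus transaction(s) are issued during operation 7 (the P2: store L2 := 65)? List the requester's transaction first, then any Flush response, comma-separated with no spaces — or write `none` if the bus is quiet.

[1] P1: store L2 := 76 | P0:I, P1:M(76), P2:I, P3:I | bus: BusRdX
[2] P0: store L2 := 27 | P0:M(27), P1:I, P2:I, P3:I | bus: BusRdX,Flush
[3] P2: load  L2 | P0:S(27), P1:I, P2:S(27), P3:I | bus: BusRd,Flush
[4] P1: load  L2 | P0:S(27), P1:S(27), P2:S(27), P3:I | bus: BusRd
[5] P3: store L2 := 43 | P0:I, P1:I, P2:I, P3:M(43) | bus: BusRdX
[6] P3: store L4 := 13 | P0:I, P1:I, P2:I, P3:M(13) | bus: BusRdX
[7] P2: store L2 := 65 | P0:I, P1:I, P2:M(65), P3:I | bus: BusRdX,Flush
[8] P0: load  L0 | P0:S(60), P1:I, P2:I, P3:I | bus: BusRd
[9] P2: load  L1 | P0:I, P1:I, P2:S(30), P3:I | bus: BusRd
[10] P1: load  L0 | P0:S(60), P1:S(60), P2:I, P3:I | bus: BusRd

bus = BusRdX,Flush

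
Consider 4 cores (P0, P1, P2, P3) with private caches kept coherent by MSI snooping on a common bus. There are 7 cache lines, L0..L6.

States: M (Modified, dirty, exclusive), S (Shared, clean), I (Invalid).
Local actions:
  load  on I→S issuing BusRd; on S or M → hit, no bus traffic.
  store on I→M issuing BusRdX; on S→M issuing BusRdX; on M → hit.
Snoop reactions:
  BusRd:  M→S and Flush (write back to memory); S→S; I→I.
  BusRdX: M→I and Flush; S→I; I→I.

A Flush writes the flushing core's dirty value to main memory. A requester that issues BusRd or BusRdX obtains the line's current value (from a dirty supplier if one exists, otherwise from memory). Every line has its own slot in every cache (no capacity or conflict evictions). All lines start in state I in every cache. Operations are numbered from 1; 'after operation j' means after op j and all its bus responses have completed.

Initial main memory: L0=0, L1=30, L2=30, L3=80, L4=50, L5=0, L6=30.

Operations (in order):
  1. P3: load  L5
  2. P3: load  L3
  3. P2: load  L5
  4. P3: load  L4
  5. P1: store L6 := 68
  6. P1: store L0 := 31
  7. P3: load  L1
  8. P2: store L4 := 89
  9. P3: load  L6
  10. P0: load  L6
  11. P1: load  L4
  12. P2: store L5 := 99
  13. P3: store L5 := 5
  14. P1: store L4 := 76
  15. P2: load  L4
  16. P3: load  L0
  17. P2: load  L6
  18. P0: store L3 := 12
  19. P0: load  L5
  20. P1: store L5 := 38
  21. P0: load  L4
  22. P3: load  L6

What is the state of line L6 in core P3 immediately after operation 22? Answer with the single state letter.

state = S

[1] P3: load  L5 | P0:I, P1:I, P2:I, P3:S(0) | bus: BusRd
[2] P3: load  L3 | P0:I, P1:I, P2:I, P3:S(80) | bus: BusRd
[3] P2: load  L5 | P0:I, P1:I, P2:S(0), P3:S(0) | bus: BusRd
[4] P3: load  L4 | P0:I, P1:I, P2:I, P3:S(50) | bus: BusRd
[5] P1: store L6 := 68 | P0:I, P1:M(68), P2:I, P3:I | bus: BusRdX
[6] P1: store L0 := 31 | P0:I, P1:M(31), P2:I, P3:I | bus: BusRdX
[7] P3: load  L1 | P0:I, P1:I, P2:I, P3:S(30) | bus: BusRd
[8] P2: store L4 := 89 | P0:I, P1:I, P2:M(89), P3:I | bus: BusRdX
[9] P3: load  L6 | P0:I, P1:S(68), P2:I, P3:S(68) | bus: BusRd,Flush
[10] P0: load  L6 | P0:S(68), P1:S(68), P2:I, P3:S(68) | bus: BusRd
[11] P1: load  L4 | P0:I, P1:S(89), P2:S(89), P3:I | bus: BusRd,Flush
[12] P2: store L5 := 99 | P0:I, P1:I, P2:M(99), P3:I | bus: BusRdX
[13] P3: store L5 := 5 | P0:I, P1:I, P2:I, P3:M(5) | bus: BusRdX,Flush
[14] P1: store L4 := 76 | P0:I, P1:M(76), P2:I, P3:I | bus: BusRdX
[15] P2: load  L4 | P0:I, P1:S(76), P2:S(76), P3:I | bus: BusRd,Flush
[16] P3: load  L0 | P0:I, P1:S(31), P2:I, P3:S(31) | bus: BusRd,Flush
[17] P2: load  L6 | P0:S(68), P1:S(68), P2:S(68), P3:S(68) | bus: BusRd
[18] P0: store L3 := 12 | P0:M(12), P1:I, P2:I, P3:I | bus: BusRdX
[19] P0: load  L5 | P0:S(5), P1:I, P2:I, P3:S(5) | bus: BusRd,Flush
[20] P1: store L5 := 38 | P0:I, P1:M(38), P2:I, P3:I | bus: BusRdX
[21] P0: load  L4 | P0:S(76), P1:S(76), P2:S(76), P3:I | bus: BusRd
[22] P3: load  L6 | P0:S(68), P1:S(68), P2:S(68), P3:S(68) | bus: none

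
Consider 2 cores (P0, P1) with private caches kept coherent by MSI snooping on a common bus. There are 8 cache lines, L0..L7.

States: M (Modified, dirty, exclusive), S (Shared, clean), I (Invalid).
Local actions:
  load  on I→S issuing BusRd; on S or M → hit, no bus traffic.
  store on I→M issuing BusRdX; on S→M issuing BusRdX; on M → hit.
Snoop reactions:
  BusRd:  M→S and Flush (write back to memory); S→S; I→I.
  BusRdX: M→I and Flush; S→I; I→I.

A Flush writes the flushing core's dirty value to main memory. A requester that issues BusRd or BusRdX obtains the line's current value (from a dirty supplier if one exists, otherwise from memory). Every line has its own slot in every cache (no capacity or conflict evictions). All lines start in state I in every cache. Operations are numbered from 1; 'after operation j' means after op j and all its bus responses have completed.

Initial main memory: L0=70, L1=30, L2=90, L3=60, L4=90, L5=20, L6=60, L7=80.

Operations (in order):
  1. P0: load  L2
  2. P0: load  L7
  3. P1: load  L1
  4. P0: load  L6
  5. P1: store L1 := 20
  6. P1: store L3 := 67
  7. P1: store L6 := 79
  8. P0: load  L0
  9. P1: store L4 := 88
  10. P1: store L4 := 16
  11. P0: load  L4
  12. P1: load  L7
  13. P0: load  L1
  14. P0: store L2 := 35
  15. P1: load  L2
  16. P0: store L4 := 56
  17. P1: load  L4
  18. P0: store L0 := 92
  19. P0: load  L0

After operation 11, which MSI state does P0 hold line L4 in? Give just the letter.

state = S

  op1 P0: load  L2 → S/I on L2; bus BusRd; mem=90
  op2 P0: load  L7 → S/I on L7; bus BusRd; mem=80
  op3 P1: load  L1 → I/S on L1; bus BusRd; mem=30
  op4 P0: load  L6 → S/I on L6; bus BusRd; mem=60
  op5 P1: store L1 := 20 → I/M on L1; bus BusRdX; mem=30
  op6 P1: store L3 := 67 → I/M on L3; bus BusRdX; mem=60
  op7 P1: store L6 := 79 → I/M on L6; bus BusRdX; mem=60
  op8 P0: load  L0 → S/I on L0; bus BusRd; mem=70
  op9 P1: store L4 := 88 → I/M on L4; bus BusRdX; mem=90
  op10 P1: store L4 := 16 → I/M on L4; bus (none); mem=90
  op11 P0: load  L4 → S/S on L4; bus BusRd Flush; mem=16
  op12 P1: load  L7 → S/S on L7; bus BusRd; mem=80
  op13 P0: load  L1 → S/S on L1; bus BusRd Flush; mem=20
  op14 P0: store L2 := 35 → M/I on L2; bus BusRdX; mem=90
  op15 P1: load  L2 → S/S on L2; bus BusRd Flush; mem=35
  op16 P0: store L4 := 56 → M/I on L4; bus BusRdX; mem=16
  op17 P1: load  L4 → S/S on L4; bus BusRd Flush; mem=56
  op18 P0: store L0 := 92 → M/I on L0; bus BusRdX; mem=70
  op19 P0: load  L0 → M/I on L0; bus (none); mem=70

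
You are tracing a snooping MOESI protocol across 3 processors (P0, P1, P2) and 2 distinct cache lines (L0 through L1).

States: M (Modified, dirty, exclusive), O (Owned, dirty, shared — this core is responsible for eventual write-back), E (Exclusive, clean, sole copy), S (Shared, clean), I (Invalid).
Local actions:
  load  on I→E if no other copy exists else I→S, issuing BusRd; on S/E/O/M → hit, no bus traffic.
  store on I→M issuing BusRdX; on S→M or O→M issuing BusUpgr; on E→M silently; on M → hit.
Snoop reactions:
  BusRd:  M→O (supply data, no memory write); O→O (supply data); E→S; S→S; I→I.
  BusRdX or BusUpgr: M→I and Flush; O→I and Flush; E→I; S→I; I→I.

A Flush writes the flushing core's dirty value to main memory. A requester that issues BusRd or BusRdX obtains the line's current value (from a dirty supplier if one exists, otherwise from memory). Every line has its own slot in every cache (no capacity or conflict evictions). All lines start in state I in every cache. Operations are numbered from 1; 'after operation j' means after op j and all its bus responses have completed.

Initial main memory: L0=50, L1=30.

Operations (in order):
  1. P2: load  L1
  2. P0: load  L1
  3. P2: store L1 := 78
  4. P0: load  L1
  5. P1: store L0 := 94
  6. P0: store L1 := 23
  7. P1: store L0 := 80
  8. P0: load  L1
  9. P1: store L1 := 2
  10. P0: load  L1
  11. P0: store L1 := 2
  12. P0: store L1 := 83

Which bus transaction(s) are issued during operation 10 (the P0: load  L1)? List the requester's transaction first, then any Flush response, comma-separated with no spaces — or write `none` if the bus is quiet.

bus = BusRd

1. P2: load  L1  bus=[BusRd]  L1: P0=I P1=I P2=E  mem[L1]=30
2. P0: load  L1  bus=[BusRd]  L1: P0=S P1=I P2=S  mem[L1]=30
3. P2: store L1 := 78  bus=[BusUpgr]  L1: P0=I P1=I P2=M  mem[L1]=30
4. P0: load  L1  bus=[BusRd]  L1: P0=S P1=I P2=O  mem[L1]=30
5. P1: store L0 := 94  bus=[BusRdX]  L0: P0=I P1=M P2=I  mem[L0]=50
6. P0: store L1 := 23  bus=[BusUpgr,Flush]  L1: P0=M P1=I P2=I  mem[L1]=78
7. P1: store L0 := 80  bus=[-]  L0: P0=I P1=M P2=I  mem[L0]=50
8. P0: load  L1  bus=[-]  L1: P0=M P1=I P2=I  mem[L1]=78
9. P1: store L1 := 2  bus=[BusRdX,Flush]  L1: P0=I P1=M P2=I  mem[L1]=23
10. P0: load  L1  bus=[BusRd]  L1: P0=S P1=O P2=I  mem[L1]=23
11. P0: store L1 := 2  bus=[BusUpgr,Flush]  L1: P0=M P1=I P2=I  mem[L1]=2
12. P0: store L1 := 83  bus=[-]  L1: P0=M P1=I P2=I  mem[L1]=2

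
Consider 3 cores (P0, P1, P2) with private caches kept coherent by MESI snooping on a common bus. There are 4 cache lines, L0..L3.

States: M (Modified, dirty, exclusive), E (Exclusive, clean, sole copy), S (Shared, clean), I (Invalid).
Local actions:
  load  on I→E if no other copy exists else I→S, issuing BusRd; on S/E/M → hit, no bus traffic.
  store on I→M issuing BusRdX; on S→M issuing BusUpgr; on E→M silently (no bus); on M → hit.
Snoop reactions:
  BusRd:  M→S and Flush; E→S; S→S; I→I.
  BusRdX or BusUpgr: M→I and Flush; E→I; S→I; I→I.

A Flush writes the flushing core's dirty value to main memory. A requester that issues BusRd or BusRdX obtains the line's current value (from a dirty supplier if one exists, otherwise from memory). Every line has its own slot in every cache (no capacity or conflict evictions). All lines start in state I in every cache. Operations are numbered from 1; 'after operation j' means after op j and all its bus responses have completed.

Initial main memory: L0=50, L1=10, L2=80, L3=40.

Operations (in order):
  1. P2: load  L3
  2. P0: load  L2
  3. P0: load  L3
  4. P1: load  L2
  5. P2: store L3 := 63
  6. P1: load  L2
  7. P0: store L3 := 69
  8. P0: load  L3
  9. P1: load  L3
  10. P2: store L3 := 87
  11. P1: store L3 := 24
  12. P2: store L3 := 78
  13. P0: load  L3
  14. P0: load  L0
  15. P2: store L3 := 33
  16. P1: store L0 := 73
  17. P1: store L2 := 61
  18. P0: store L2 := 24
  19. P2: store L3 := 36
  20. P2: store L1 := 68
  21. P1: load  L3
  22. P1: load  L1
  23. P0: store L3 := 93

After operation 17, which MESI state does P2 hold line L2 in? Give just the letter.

state = I

[1] P2: load  L3 | P0:I, P1:I, P2:E(40) | bus: BusRd
[2] P0: load  L2 | P0:E(80), P1:I, P2:I | bus: BusRd
[3] P0: load  L3 | P0:S(40), P1:I, P2:S(40) | bus: BusRd
[4] P1: load  L2 | P0:S(80), P1:S(80), P2:I | bus: BusRd
[5] P2: store L3 := 63 | P0:I, P1:I, P2:M(63) | bus: BusUpgr
[6] P1: load  L2 | P0:S(80), P1:S(80), P2:I | bus: none
[7] P0: store L3 := 69 | P0:M(69), P1:I, P2:I | bus: BusRdX,Flush
[8] P0: load  L3 | P0:M(69), P1:I, P2:I | bus: none
[9] P1: load  L3 | P0:S(69), P1:S(69), P2:I | bus: BusRd,Flush
[10] P2: store L3 := 87 | P0:I, P1:I, P2:M(87) | bus: BusRdX
[11] P1: store L3 := 24 | P0:I, P1:M(24), P2:I | bus: BusRdX,Flush
[12] P2: store L3 := 78 | P0:I, P1:I, P2:M(78) | bus: BusRdX,Flush
[13] P0: load  L3 | P0:S(78), P1:I, P2:S(78) | bus: BusRd,Flush
[14] P0: load  L0 | P0:E(50), P1:I, P2:I | bus: BusRd
[15] P2: store L3 := 33 | P0:I, P1:I, P2:M(33) | bus: BusUpgr
[16] P1: store L0 := 73 | P0:I, P1:M(73), P2:I | bus: BusRdX
[17] P1: store L2 := 61 | P0:I, P1:M(61), P2:I | bus: BusUpgr
[18] P0: store L2 := 24 | P0:M(24), P1:I, P2:I | bus: BusRdX,Flush
[19] P2: store L3 := 36 | P0:I, P1:I, P2:M(36) | bus: none
[20] P2: store L1 := 68 | P0:I, P1:I, P2:M(68) | bus: BusRdX
[21] P1: load  L3 | P0:I, P1:S(36), P2:S(36) | bus: BusRd,Flush
[22] P1: load  L1 | P0:I, P1:S(68), P2:S(68) | bus: BusRd,Flush
[23] P0: store L3 := 93 | P0:M(93), P1:I, P2:I | bus: BusRdX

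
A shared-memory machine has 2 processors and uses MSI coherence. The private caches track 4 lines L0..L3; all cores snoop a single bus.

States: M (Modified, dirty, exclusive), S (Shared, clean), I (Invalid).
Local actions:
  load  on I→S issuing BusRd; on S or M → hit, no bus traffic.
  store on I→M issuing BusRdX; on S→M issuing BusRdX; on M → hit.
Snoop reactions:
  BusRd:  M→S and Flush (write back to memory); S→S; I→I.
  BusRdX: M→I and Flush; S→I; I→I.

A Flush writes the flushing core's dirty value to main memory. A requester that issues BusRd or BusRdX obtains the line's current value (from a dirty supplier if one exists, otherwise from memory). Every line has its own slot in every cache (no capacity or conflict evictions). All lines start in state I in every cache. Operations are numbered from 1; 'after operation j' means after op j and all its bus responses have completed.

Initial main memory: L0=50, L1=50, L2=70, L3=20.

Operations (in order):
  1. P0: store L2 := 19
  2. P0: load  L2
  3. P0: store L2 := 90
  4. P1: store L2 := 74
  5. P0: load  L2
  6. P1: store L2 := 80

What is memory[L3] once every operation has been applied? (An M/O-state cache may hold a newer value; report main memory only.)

  op1 P0: store L2 := 19 → M/I on L2; bus BusRdX; mem=70
  op2 P0: load  L2 → M/I on L2; bus (none); mem=70
  op3 P0: store L2 := 90 → M/I on L2; bus (none); mem=70
  op4 P1: store L2 := 74 → I/M on L2; bus BusRdX Flush; mem=90
  op5 P0: load  L2 → S/S on L2; bus BusRd Flush; mem=74
  op6 P1: store L2 := 80 → I/M on L2; bus BusRdX; mem=74

memory[L3] = 20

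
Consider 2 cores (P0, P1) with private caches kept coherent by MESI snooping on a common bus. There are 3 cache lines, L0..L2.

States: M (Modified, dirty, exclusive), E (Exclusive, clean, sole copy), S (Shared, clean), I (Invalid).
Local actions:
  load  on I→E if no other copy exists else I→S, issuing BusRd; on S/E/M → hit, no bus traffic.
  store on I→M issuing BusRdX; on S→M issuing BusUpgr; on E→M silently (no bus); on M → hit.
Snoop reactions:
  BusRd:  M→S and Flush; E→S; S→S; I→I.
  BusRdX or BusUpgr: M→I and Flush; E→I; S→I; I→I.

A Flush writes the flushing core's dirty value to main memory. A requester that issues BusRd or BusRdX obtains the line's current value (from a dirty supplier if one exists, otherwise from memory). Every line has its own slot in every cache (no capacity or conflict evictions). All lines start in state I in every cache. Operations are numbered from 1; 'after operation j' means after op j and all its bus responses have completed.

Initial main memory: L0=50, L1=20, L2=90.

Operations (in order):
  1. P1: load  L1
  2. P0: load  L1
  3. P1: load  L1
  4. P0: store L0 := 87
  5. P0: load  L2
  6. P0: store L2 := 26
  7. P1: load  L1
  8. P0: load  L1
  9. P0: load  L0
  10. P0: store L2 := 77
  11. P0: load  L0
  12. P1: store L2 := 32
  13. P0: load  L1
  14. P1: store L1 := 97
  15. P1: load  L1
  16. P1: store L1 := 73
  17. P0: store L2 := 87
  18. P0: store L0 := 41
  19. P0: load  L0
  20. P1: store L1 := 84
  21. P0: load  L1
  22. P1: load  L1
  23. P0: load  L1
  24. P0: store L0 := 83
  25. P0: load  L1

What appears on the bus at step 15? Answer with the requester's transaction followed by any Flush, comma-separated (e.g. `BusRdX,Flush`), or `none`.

bus = none

[1] P1: load  L1 | P0:I, P1:E(20) | bus: BusRd
[2] P0: load  L1 | P0:S(20), P1:S(20) | bus: BusRd
[3] P1: load  L1 | P0:S(20), P1:S(20) | bus: none
[4] P0: store L0 := 87 | P0:M(87), P1:I | bus: BusRdX
[5] P0: load  L2 | P0:E(90), P1:I | bus: BusRd
[6] P0: store L2 := 26 | P0:M(26), P1:I | bus: none
[7] P1: load  L1 | P0:S(20), P1:S(20) | bus: none
[8] P0: load  L1 | P0:S(20), P1:S(20) | bus: none
[9] P0: load  L0 | P0:M(87), P1:I | bus: none
[10] P0: store L2 := 77 | P0:M(77), P1:I | bus: none
[11] P0: load  L0 | P0:M(87), P1:I | bus: none
[12] P1: store L2 := 32 | P0:I, P1:M(32) | bus: BusRdX,Flush
[13] P0: load  L1 | P0:S(20), P1:S(20) | bus: none
[14] P1: store L1 := 97 | P0:I, P1:M(97) | bus: BusUpgr
[15] P1: load  L1 | P0:I, P1:M(97) | bus: none
[16] P1: store L1 := 73 | P0:I, P1:M(73) | bus: none
[17] P0: store L2 := 87 | P0:M(87), P1:I | bus: BusRdX,Flush
[18] P0: store L0 := 41 | P0:M(41), P1:I | bus: none
[19] P0: load  L0 | P0:M(41), P1:I | bus: none
[20] P1: store L1 := 84 | P0:I, P1:M(84) | bus: none
[21] P0: load  L1 | P0:S(84), P1:S(84) | bus: BusRd,Flush
[22] P1: load  L1 | P0:S(84), P1:S(84) | bus: none
[23] P0: load  L1 | P0:S(84), P1:S(84) | bus: none
[24] P0: store L0 := 83 | P0:M(83), P1:I | bus: none
[25] P0: load  L1 | P0:S(84), P1:S(84) | bus: none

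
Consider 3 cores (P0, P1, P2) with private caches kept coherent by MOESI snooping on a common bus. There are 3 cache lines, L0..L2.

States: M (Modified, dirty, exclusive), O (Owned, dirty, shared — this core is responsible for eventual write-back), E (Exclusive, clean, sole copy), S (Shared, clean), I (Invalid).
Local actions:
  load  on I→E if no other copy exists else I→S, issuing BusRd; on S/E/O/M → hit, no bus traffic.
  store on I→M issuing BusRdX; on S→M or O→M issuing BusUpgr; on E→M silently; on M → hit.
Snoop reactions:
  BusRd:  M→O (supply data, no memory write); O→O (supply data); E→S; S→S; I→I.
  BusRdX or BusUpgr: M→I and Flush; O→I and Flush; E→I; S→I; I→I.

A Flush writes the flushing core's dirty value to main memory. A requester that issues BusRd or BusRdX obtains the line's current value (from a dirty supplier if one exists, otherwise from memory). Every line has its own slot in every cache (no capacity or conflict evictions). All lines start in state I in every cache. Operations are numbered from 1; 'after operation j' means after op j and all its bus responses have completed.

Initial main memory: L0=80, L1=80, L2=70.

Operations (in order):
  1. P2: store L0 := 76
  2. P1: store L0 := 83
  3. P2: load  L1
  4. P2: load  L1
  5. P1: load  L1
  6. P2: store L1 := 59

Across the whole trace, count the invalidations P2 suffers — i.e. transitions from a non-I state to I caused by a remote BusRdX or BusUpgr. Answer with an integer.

invalidations = 1

  op1 P2: store L0 := 76 → I/I/M on L0; bus BusRdX; mem=80
  op2 P1: store L0 := 83 → I/M/I on L0; bus BusRdX Flush; mem=76
  op3 P2: load  L1 → I/I/E on L1; bus BusRd; mem=80
  op4 P2: load  L1 → I/I/E on L1; bus (none); mem=80
  op5 P1: load  L1 → I/S/S on L1; bus BusRd; mem=80
  op6 P2: store L1 := 59 → I/I/M on L1; bus BusUpgr; mem=80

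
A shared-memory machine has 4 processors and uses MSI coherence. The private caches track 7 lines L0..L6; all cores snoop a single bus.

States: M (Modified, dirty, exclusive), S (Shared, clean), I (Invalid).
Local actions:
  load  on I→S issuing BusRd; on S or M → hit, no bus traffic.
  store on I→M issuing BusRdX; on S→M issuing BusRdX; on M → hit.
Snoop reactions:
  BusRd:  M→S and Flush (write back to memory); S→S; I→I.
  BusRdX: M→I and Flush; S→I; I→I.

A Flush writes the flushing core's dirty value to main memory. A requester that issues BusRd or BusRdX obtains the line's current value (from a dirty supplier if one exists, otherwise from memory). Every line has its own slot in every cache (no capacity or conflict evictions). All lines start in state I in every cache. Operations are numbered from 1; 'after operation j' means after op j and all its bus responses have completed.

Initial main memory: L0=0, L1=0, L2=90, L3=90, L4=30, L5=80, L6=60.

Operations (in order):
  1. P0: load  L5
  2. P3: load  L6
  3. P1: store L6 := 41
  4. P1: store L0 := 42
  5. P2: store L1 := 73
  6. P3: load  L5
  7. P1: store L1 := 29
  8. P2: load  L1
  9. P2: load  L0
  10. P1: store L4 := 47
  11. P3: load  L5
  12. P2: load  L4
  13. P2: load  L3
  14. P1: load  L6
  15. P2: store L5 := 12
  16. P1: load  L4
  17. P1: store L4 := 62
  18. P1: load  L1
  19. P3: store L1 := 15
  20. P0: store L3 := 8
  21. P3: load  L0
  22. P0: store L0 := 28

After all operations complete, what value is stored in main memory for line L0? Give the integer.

1. P0: load  L5  bus=[BusRd]  L5: P0=S P1=I P2=I P3=I  mem[L5]=80
2. P3: load  L6  bus=[BusRd]  L6: P0=I P1=I P2=I P3=S  mem[L6]=60
3. P1: store L6 := 41  bus=[BusRdX]  L6: P0=I P1=M P2=I P3=I  mem[L6]=60
4. P1: store L0 := 42  bus=[BusRdX]  L0: P0=I P1=M P2=I P3=I  mem[L0]=0
5. P2: store L1 := 73  bus=[BusRdX]  L1: P0=I P1=I P2=M P3=I  mem[L1]=0
6. P3: load  L5  bus=[BusRd]  L5: P0=S P1=I P2=I P3=S  mem[L5]=80
7. P1: store L1 := 29  bus=[BusRdX,Flush]  L1: P0=I P1=M P2=I P3=I  mem[L1]=73
8. P2: load  L1  bus=[BusRd,Flush]  L1: P0=I P1=S P2=S P3=I  mem[L1]=29
9. P2: load  L0  bus=[BusRd,Flush]  L0: P0=I P1=S P2=S P3=I  mem[L0]=42
10. P1: store L4 := 47  bus=[BusRdX]  L4: P0=I P1=M P2=I P3=I  mem[L4]=30
11. P3: load  L5  bus=[-]  L5: P0=S P1=I P2=I P3=S  mem[L5]=80
12. P2: load  L4  bus=[BusRd,Flush]  L4: P0=I P1=S P2=S P3=I  mem[L4]=47
13. P2: load  L3  bus=[BusRd]  L3: P0=I P1=I P2=S P3=I  mem[L3]=90
14. P1: load  L6  bus=[-]  L6: P0=I P1=M P2=I P3=I  mem[L6]=60
15. P2: store L5 := 12  bus=[BusRdX]  L5: P0=I P1=I P2=M P3=I  mem[L5]=80
16. P1: load  L4  bus=[-]  L4: P0=I P1=S P2=S P3=I  mem[L4]=47
17. P1: store L4 := 62  bus=[BusRdX]  L4: P0=I P1=M P2=I P3=I  mem[L4]=47
18. P1: load  L1  bus=[-]  L1: P0=I P1=S P2=S P3=I  mem[L1]=29
19. P3: store L1 := 15  bus=[BusRdX]  L1: P0=I P1=I P2=I P3=M  mem[L1]=29
20. P0: store L3 := 8  bus=[BusRdX]  L3: P0=M P1=I P2=I P3=I  mem[L3]=90
21. P3: load  L0  bus=[BusRd]  L0: P0=I P1=S P2=S P3=S  mem[L0]=42
22. P0: store L0 := 28  bus=[BusRdX]  L0: P0=M P1=I P2=I P3=I  mem[L0]=42

memory[L0] = 42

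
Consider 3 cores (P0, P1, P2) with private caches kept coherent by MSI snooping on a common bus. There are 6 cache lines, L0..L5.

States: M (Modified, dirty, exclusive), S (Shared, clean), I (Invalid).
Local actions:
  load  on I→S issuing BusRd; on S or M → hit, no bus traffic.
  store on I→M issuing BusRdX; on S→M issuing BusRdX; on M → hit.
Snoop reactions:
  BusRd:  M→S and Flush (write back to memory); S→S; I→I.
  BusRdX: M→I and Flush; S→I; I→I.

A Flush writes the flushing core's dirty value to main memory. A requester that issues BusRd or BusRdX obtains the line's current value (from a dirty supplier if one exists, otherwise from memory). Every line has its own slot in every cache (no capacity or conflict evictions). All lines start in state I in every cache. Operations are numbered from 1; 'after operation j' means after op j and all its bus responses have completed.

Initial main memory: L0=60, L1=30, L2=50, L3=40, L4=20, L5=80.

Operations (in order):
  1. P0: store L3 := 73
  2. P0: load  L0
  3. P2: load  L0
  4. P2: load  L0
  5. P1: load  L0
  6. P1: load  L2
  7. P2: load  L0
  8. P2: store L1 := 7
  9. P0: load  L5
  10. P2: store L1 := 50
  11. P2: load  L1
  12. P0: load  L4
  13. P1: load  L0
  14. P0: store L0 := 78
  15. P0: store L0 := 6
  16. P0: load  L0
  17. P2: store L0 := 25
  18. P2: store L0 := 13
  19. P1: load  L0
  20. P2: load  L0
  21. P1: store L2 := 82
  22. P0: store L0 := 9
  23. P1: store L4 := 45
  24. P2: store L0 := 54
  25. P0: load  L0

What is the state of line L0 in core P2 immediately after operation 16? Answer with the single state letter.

state = I

[1] P0: store L3 := 73 | P0:M(73), P1:I, P2:I | bus: BusRdX
[2] P0: load  L0 | P0:S(60), P1:I, P2:I | bus: BusRd
[3] P2: load  L0 | P0:S(60), P1:I, P2:S(60) | bus: BusRd
[4] P2: load  L0 | P0:S(60), P1:I, P2:S(60) | bus: none
[5] P1: load  L0 | P0:S(60), P1:S(60), P2:S(60) | bus: BusRd
[6] P1: load  L2 | P0:I, P1:S(50), P2:I | bus: BusRd
[7] P2: load  L0 | P0:S(60), P1:S(60), P2:S(60) | bus: none
[8] P2: store L1 := 7 | P0:I, P1:I, P2:M(7) | bus: BusRdX
[9] P0: load  L5 | P0:S(80), P1:I, P2:I | bus: BusRd
[10] P2: store L1 := 50 | P0:I, P1:I, P2:M(50) | bus: none
[11] P2: load  L1 | P0:I, P1:I, P2:M(50) | bus: none
[12] P0: load  L4 | P0:S(20), P1:I, P2:I | bus: BusRd
[13] P1: load  L0 | P0:S(60), P1:S(60), P2:S(60) | bus: none
[14] P0: store L0 := 78 | P0:M(78), P1:I, P2:I | bus: BusRdX
[15] P0: store L0 := 6 | P0:M(6), P1:I, P2:I | bus: none
[16] P0: load  L0 | P0:M(6), P1:I, P2:I | bus: none
[17] P2: store L0 := 25 | P0:I, P1:I, P2:M(25) | bus: BusRdX,Flush
[18] P2: store L0 := 13 | P0:I, P1:I, P2:M(13) | bus: none
[19] P1: load  L0 | P0:I, P1:S(13), P2:S(13) | bus: BusRd,Flush
[20] P2: load  L0 | P0:I, P1:S(13), P2:S(13) | bus: none
[21] P1: store L2 := 82 | P0:I, P1:M(82), P2:I | bus: BusRdX
[22] P0: store L0 := 9 | P0:M(9), P1:I, P2:I | bus: BusRdX
[23] P1: store L4 := 45 | P0:I, P1:M(45), P2:I | bus: BusRdX
[24] P2: store L0 := 54 | P0:I, P1:I, P2:M(54) | bus: BusRdX,Flush
[25] P0: load  L0 | P0:S(54), P1:I, P2:S(54) | bus: BusRd,Flush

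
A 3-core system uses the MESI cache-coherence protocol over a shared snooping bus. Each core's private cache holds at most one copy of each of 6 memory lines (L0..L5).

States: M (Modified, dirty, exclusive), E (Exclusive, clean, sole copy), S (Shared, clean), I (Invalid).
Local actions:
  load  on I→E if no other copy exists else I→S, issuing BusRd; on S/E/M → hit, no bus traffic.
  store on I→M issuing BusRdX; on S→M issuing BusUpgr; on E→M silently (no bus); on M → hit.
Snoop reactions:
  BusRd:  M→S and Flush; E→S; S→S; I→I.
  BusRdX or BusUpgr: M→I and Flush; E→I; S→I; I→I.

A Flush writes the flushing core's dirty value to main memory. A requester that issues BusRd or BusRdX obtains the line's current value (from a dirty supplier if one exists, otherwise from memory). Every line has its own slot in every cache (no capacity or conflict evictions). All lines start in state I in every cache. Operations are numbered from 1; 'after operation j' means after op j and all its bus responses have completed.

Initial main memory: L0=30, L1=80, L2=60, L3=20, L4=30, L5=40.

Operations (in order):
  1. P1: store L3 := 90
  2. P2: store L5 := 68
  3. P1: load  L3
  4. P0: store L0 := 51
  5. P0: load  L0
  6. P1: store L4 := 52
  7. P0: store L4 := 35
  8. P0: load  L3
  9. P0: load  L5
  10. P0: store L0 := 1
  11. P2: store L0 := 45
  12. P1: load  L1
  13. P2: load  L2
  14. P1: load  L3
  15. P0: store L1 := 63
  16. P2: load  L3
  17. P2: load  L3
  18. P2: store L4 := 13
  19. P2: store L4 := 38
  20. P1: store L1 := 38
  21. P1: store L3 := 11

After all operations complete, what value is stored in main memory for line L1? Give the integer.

[1] P1: store L3 := 90 | P0:I, P1:M(90), P2:I | bus: BusRdX
[2] P2: store L5 := 68 | P0:I, P1:I, P2:M(68) | bus: BusRdX
[3] P1: load  L3 | P0:I, P1:M(90), P2:I | bus: none
[4] P0: store L0 := 51 | P0:M(51), P1:I, P2:I | bus: BusRdX
[5] P0: load  L0 | P0:M(51), P1:I, P2:I | bus: none
[6] P1: store L4 := 52 | P0:I, P1:M(52), P2:I | bus: BusRdX
[7] P0: store L4 := 35 | P0:M(35), P1:I, P2:I | bus: BusRdX,Flush
[8] P0: load  L3 | P0:S(90), P1:S(90), P2:I | bus: BusRd,Flush
[9] P0: load  L5 | P0:S(68), P1:I, P2:S(68) | bus: BusRd,Flush
[10] P0: store L0 := 1 | P0:M(1), P1:I, P2:I | bus: none
[11] P2: store L0 := 45 | P0:I, P1:I, P2:M(45) | bus: BusRdX,Flush
[12] P1: load  L1 | P0:I, P1:E(80), P2:I | bus: BusRd
[13] P2: load  L2 | P0:I, P1:I, P2:E(60) | bus: BusRd
[14] P1: load  L3 | P0:S(90), P1:S(90), P2:I | bus: none
[15] P0: store L1 := 63 | P0:M(63), P1:I, P2:I | bus: BusRdX
[16] P2: load  L3 | P0:S(90), P1:S(90), P2:S(90) | bus: BusRd
[17] P2: load  L3 | P0:S(90), P1:S(90), P2:S(90) | bus: none
[18] P2: store L4 := 13 | P0:I, P1:I, P2:M(13) | bus: BusRdX,Flush
[19] P2: store L4 := 38 | P0:I, P1:I, P2:M(38) | bus: none
[20] P1: store L1 := 38 | P0:I, P1:M(38), P2:I | bus: BusRdX,Flush
[21] P1: store L3 := 11 | P0:I, P1:M(11), P2:I | bus: BusUpgr

memory[L1] = 63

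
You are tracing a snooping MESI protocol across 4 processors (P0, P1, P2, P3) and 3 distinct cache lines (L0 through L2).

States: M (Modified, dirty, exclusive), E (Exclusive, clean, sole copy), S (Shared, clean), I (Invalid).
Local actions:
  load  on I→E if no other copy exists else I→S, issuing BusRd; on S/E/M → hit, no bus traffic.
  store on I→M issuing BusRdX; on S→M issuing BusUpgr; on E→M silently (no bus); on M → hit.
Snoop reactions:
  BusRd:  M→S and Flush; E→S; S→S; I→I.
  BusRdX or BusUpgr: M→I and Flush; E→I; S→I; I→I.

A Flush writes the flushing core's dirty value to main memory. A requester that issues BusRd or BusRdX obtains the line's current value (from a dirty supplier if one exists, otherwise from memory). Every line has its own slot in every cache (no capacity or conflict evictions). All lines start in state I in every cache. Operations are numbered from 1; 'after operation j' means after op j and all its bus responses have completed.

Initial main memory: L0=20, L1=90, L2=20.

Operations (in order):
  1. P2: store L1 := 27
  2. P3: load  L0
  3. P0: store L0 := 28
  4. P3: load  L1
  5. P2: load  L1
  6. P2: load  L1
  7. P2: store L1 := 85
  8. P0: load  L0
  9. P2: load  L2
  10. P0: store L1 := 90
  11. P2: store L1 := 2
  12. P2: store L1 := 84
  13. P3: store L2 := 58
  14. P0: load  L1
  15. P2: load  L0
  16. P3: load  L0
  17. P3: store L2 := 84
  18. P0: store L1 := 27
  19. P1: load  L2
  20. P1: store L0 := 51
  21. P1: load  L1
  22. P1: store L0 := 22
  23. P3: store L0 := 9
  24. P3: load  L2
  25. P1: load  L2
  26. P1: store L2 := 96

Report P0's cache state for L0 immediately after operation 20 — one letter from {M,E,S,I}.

state = I

step 1: P2: store L1 := 27  ⟶  IIMI  (L1)  txn=BusRdX  M[L1]=90
step 2: P3: load  L0  ⟶  IIIE  (L0)  txn=BusRd  M[L0]=20
step 3: P0: store L0 := 28  ⟶  MIII  (L0)  txn=BusRdX  M[L0]=20
step 4: P3: load  L1  ⟶  IISS  (L1)  txn=BusRd+Flush  M[L1]=27
step 5: P2: load  L1  ⟶  IISS  (L1)  txn=∅  M[L1]=27
step 6: P2: load  L1  ⟶  IISS  (L1)  txn=∅  M[L1]=27
step 7: P2: store L1 := 85  ⟶  IIMI  (L1)  txn=BusUpgr  M[L1]=27
step 8: P0: load  L0  ⟶  MIII  (L0)  txn=∅  M[L0]=20
step 9: P2: load  L2  ⟶  IIEI  (L2)  txn=BusRd  M[L2]=20
step 10: P0: store L1 := 90  ⟶  MIII  (L1)  txn=BusRdX+Flush  M[L1]=85
step 11: P2: store L1 := 2  ⟶  IIMI  (L1)  txn=BusRdX+Flush  M[L1]=90
step 12: P2: store L1 := 84  ⟶  IIMI  (L1)  txn=∅  M[L1]=90
step 13: P3: store L2 := 58  ⟶  IIIM  (L2)  txn=BusRdX  M[L2]=20
step 14: P0: load  L1  ⟶  SISI  (L1)  txn=BusRd+Flush  M[L1]=84
step 15: P2: load  L0  ⟶  SISI  (L0)  txn=BusRd+Flush  M[L0]=28
step 16: P3: load  L0  ⟶  SISS  (L0)  txn=BusRd  M[L0]=28
step 17: P3: store L2 := 84  ⟶  IIIM  (L2)  txn=∅  M[L2]=20
step 18: P0: store L1 := 27  ⟶  MIII  (L1)  txn=BusUpgr  M[L1]=84
step 19: P1: load  L2  ⟶  ISIS  (L2)  txn=BusRd+Flush  M[L2]=84
step 20: P1: store L0 := 51  ⟶  IMII  (L0)  txn=BusRdX  M[L0]=28
step 21: P1: load  L1  ⟶  SSII  (L1)  txn=BusRd+Flush  M[L1]=27
step 22: P1: store L0 := 22  ⟶  IMII  (L0)  txn=∅  M[L0]=28
step 23: P3: store L0 := 9  ⟶  IIIM  (L0)  txn=BusRdX+Flush  M[L0]=22
step 24: P3: load  L2  ⟶  ISIS  (L2)  txn=∅  M[L2]=84
step 25: P1: load  L2  ⟶  ISIS  (L2)  txn=∅  M[L2]=84
step 26: P1: store L2 := 96  ⟶  IMII  (L2)  txn=BusUpgr  M[L2]=84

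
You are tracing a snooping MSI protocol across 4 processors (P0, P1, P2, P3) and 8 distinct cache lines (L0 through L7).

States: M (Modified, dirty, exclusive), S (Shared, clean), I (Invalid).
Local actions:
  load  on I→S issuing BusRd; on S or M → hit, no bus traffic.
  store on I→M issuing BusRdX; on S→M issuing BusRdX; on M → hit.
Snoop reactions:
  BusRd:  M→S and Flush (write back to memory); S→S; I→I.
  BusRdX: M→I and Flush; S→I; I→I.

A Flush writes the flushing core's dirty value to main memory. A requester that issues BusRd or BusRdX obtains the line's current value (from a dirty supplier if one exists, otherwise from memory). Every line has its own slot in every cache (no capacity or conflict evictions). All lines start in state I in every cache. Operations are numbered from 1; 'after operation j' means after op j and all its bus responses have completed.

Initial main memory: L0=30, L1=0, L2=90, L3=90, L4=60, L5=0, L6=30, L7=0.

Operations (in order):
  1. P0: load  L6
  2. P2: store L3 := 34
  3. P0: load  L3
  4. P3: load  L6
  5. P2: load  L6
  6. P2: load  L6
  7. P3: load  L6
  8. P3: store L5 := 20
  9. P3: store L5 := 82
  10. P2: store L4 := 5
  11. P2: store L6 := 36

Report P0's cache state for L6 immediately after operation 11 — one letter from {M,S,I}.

1. P0: load  L6  bus=[BusRd]  L6: P0=S P1=I P2=I P3=I  mem[L6]=30
2. P2: store L3 := 34  bus=[BusRdX]  L3: P0=I P1=I P2=M P3=I  mem[L3]=90
3. P0: load  L3  bus=[BusRd,Flush]  L3: P0=S P1=I P2=S P3=I  mem[L3]=34
4. P3: load  L6  bus=[BusRd]  L6: P0=S P1=I P2=I P3=S  mem[L6]=30
5. P2: load  L6  bus=[BusRd]  L6: P0=S P1=I P2=S P3=S  mem[L6]=30
6. P2: load  L6  bus=[-]  L6: P0=S P1=I P2=S P3=S  mem[L6]=30
7. P3: load  L6  bus=[-]  L6: P0=S P1=I P2=S P3=S  mem[L6]=30
8. P3: store L5 := 20  bus=[BusRdX]  L5: P0=I P1=I P2=I P3=M  mem[L5]=0
9. P3: store L5 := 82  bus=[-]  L5: P0=I P1=I P2=I P3=M  mem[L5]=0
10. P2: store L4 := 5  bus=[BusRdX]  L4: P0=I P1=I P2=M P3=I  mem[L4]=60
11. P2: store L6 := 36  bus=[BusRdX]  L6: P0=I P1=I P2=M P3=I  mem[L6]=30

state = I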